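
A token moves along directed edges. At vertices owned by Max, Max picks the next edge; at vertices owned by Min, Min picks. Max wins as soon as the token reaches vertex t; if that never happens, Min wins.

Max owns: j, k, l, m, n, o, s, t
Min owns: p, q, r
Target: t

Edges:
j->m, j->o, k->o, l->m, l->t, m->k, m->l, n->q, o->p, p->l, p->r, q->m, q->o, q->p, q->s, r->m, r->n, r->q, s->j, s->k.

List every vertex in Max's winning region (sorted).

j, l, m, s, t

A0 = {t}
A1: add {l} — l (Max) has l→t.
A2: add {m} — m (Max) has m→l.
A3: add {j} — j (Max) has j→m.
A4: add {s} — s (Max) has s→j.
A5 = A4; e.g. k (Max) has no edge into A4. Fixed point.
Max's winning region = {j, l, m, s, t}.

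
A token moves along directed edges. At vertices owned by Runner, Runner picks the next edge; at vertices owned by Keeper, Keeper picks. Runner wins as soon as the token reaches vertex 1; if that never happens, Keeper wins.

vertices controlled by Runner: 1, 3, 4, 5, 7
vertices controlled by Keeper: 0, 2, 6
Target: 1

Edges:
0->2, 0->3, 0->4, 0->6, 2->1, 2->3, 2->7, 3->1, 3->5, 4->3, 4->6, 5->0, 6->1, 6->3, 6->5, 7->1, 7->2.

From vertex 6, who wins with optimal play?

A0 = {1}
A1: add {3, 7} — 3 (Runner) has 3→1; 7 (Runner) has 7→1.
A2: add {2, 4} — 2 (Keeper): all of {1, 3, 7} already in; 4 (Runner) has 4→3.
A3 = A2; e.g. 0 (Keeper) can still go to 6. Fixed point.
6 never enters the attractor, so Keeper can avoid the target forever.

Keeper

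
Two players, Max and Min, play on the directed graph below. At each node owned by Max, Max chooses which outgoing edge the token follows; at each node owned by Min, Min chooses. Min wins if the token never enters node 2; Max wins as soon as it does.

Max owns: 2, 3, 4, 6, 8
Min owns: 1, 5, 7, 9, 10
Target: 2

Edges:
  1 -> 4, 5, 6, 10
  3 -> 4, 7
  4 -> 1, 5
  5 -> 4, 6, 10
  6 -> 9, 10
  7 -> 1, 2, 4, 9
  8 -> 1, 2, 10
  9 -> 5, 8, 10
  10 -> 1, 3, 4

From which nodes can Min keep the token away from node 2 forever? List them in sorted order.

A0 = {2}
A1: add {8} — 8 (Max) has 8→2.
A2 = A1; e.g. 1 (Min) can still go to 4. Fixed point.
Max's attractor = {2, 8}; Min avoids the target exactly from the complement.

1, 3, 4, 5, 6, 7, 9, 10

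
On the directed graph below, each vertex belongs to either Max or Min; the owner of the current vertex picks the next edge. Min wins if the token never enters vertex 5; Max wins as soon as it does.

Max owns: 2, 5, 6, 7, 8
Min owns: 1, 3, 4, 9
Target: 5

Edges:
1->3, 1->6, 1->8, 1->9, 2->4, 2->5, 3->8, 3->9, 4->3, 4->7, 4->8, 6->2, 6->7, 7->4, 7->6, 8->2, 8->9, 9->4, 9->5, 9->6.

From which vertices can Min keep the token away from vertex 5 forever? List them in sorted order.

A0 = {5}
A1: add {2} — 2 (Max) has 2→5.
A2: add {6, 8} — 6 (Max) has 6→2; 8 (Max) has 8→2.
A3: add {7} — 7 (Max) has 7→6.
A4 = A3; e.g. 1 (Min) can still go to 3. Fixed point.
Max's attractor = {2, 5, 6, 7, 8}; Min avoids the target exactly from the complement.

1, 3, 4, 9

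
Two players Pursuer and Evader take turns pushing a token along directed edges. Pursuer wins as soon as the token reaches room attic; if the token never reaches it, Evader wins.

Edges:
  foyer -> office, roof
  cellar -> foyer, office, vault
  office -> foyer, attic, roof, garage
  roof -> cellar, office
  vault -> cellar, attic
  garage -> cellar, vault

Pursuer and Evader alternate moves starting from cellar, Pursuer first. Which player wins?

Track states (vertex, player-to-move).
A0 = {(attic,Pursuer), (attic,Evader)}
A1: add {(office,Pursuer), (vault,Pursuer)}.
A2 = A1; e.g. (foyer,Pursuer) stays out. (cellar,Pursuer) never enters ⇒ Evader avoids the target.

Evader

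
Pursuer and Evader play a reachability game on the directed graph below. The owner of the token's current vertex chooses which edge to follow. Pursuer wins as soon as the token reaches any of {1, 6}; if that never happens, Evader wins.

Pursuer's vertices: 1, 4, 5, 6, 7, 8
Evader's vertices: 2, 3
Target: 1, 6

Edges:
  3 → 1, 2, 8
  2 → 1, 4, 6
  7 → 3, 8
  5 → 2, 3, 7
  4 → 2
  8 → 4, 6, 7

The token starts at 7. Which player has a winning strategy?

A0 = {1, 6}
A1: add {8} — 8 (Pursuer) has 8→6.
A2: add {7} — 7 (Pursuer) has 7→8.
7 ∈ A2, so Pursuer can force the target.

Pursuer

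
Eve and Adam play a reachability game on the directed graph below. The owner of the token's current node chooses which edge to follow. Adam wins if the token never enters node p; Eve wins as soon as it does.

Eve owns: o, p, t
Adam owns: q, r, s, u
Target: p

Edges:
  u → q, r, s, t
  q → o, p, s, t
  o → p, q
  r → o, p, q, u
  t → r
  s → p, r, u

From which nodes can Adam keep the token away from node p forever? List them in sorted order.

A0 = {p}
A1: add {o} — o (Eve) has o→p.
A2 = A1; e.g. q (Adam) can still go to s. Fixed point.
Eve's attractor = {o, p}; Adam avoids the target exactly from the complement.

q, r, s, t, u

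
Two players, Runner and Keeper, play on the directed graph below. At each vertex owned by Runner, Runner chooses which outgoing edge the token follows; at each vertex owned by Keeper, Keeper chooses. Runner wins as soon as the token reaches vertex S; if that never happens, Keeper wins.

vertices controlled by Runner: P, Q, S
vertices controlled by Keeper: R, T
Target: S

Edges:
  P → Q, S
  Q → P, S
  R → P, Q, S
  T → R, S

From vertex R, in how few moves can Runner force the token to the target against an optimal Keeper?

2

A0 = {S}
A1: add {P, Q} — P (Runner) has P→S; Q (Runner) has Q→S.
A2: add {R} — R (Keeper): all of {P, Q, S} already in.
R enters the attractor at level 2, so Runner can force the target in 2 moves from there.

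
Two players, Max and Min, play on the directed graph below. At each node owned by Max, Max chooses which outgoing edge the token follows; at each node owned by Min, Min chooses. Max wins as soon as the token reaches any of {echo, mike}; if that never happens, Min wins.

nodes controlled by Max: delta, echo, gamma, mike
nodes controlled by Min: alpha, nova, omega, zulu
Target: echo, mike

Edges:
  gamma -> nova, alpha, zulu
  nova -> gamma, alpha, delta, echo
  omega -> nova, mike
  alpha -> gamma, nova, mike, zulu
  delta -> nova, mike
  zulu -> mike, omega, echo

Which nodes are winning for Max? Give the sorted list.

A0 = {echo, mike}
A1: add {delta} — delta (Max) has delta→mike.
A2 = A1; e.g. gamma (Max) has no edge into A1. Fixed point.
Max's winning region = {delta, echo, mike}.

delta, echo, mike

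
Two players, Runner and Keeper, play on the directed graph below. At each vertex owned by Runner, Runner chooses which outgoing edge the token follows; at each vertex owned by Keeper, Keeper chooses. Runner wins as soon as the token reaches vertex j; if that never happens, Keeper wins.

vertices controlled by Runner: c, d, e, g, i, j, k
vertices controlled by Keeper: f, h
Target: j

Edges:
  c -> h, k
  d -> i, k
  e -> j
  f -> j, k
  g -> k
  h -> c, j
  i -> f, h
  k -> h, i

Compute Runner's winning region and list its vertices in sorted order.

e, j

A0 = {j}
A1: add {e} — e (Runner) has e→j.
A2 = A1; e.g. c (Runner) has no edge into A1. Fixed point.
Runner's winning region = {e, j}.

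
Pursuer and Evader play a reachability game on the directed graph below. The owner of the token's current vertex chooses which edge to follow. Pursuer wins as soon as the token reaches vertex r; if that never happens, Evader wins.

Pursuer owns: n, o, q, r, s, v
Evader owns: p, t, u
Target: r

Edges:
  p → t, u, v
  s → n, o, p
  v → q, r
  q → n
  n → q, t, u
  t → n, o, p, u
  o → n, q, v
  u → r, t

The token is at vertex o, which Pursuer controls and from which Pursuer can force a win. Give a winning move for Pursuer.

v

A0 = {r}
A1: add {v} — v (Pursuer) has v→r.
A2: add {o} — o (Pursuer) has o→v.
A3: add {s} — s (Pursuer) has s→o.
A4 = A3; e.g. n (Pursuer) has no edge into A3. Fixed point.
From o, successor v is in the attractor (rank 1); the other successors n, q are not.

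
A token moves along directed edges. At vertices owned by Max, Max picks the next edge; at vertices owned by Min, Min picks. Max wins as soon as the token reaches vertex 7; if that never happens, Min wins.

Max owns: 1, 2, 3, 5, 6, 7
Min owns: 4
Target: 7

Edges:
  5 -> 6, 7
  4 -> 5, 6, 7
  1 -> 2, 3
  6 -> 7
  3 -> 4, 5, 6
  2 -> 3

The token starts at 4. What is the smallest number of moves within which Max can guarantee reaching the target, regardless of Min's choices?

2

A0 = {7}
A1: add {5, 6} — 5 (Max) has 5→7; 6 (Max) has 6→7.
A2: add {3, 4} — 3 (Max) has 3→5; 4 (Min): all of {5, 6, 7} already in.
4 enters the attractor at level 2, so Max can force the target in 2 moves from there.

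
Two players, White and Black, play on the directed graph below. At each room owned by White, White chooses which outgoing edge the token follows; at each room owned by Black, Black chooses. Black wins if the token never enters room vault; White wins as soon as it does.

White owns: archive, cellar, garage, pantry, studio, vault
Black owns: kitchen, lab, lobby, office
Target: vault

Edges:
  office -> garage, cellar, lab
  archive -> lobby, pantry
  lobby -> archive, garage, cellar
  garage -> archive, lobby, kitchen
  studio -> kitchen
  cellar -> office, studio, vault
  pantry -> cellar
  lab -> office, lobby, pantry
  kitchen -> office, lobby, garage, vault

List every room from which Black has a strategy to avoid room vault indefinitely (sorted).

kitchen, lab, office, studio

A0 = {vault}
A1: add {cellar} — cellar (White) has cellar→vault.
A2: add {pantry} — pantry (White) has pantry→cellar.
A3: add {archive} — archive (White) has archive→pantry.
A4: add {garage} — garage (White) has garage→archive.
A5: add {lobby} — lobby (Black): all of {archive, garage, cellar} already in.
A6 = A5; e.g. office (Black) can still go to lab. Fixed point.
White's attractor = {archive, cellar, garage, lobby, pantry, vault}; Black avoids the target exactly from the complement.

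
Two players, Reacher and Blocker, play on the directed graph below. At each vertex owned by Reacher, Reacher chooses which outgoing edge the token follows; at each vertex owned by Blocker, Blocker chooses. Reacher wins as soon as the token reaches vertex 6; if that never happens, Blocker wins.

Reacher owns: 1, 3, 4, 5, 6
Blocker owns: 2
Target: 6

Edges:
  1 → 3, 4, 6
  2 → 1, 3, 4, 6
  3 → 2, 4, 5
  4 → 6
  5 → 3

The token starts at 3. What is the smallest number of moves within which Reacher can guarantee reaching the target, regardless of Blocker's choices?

A0 = {6}
A1: add {1, 4} — 1 (Reacher) has 1→6; 4 (Reacher) has 4→6.
A2: add {3} — 3 (Reacher) has 3→4.
3 enters the attractor at level 2, so Reacher can force the target in 2 moves from there.

2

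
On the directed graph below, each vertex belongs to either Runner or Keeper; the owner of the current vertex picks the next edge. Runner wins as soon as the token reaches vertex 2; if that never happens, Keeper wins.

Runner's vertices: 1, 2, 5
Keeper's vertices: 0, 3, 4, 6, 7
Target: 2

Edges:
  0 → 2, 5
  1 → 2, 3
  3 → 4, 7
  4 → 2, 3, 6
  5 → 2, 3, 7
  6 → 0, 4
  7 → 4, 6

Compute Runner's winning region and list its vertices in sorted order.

0, 1, 2, 5

A0 = {2}
A1: add {1, 5} — 1 (Runner) has 1→2; 5 (Runner) has 5→2.
A2: add {0} — 0 (Keeper): all of {2, 5} already in.
A3 = A2; e.g. 3 (Keeper) can still go to 4. Fixed point.
Runner's winning region = {0, 1, 2, 5}.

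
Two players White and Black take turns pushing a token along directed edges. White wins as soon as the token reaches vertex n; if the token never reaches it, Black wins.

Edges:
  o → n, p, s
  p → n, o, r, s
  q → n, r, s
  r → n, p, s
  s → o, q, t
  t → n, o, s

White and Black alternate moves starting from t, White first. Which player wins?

Track states (vertex, player-to-move).
A0 = {(n,White), (n,Black)}
A1: add {(o,White), (p,White), (q,White), (r,White), (t,White)}.
(t,White) ∈ A1 ⇒ White forces the target.

White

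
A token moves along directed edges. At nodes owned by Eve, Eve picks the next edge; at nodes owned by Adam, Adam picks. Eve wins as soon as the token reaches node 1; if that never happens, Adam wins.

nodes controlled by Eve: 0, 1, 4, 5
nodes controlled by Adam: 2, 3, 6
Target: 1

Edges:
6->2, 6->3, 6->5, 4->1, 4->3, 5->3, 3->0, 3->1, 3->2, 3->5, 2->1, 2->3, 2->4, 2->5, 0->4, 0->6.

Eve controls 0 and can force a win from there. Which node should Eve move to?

A0 = {1}
A1: add {4} — 4 (Eve) has 4→1.
A2: add {0} — 0 (Eve) has 0→4.
A3 = A2; e.g. 2 (Adam) can still go to 3. Fixed point.
From 0, successor 4 is in the attractor (rank 1); the other successor 6 is not.

4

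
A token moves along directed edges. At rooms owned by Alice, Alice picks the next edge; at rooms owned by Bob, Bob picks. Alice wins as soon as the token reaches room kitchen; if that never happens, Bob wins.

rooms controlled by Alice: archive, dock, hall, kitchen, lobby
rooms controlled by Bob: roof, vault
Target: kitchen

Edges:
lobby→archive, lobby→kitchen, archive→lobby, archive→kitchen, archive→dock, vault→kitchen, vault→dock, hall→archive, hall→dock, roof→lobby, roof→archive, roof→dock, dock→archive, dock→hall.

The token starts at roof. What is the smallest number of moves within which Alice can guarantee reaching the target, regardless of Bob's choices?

3

A0 = {kitchen}
A1: add {archive, lobby} — lobby (Alice) has lobby→kitchen; archive (Alice) has archive→kitchen.
A2: add {dock, hall} — hall (Alice) has hall→archive; dock (Alice) has dock→archive.
A3: add {roof, vault} — vault (Bob): all of {kitchen, dock} already in; roof (Bob): all of {lobby, archive, dock} already in.
A3 = all vertices. Fixed point.
roof enters the attractor at level 3, so Alice can force the target in 3 moves from there.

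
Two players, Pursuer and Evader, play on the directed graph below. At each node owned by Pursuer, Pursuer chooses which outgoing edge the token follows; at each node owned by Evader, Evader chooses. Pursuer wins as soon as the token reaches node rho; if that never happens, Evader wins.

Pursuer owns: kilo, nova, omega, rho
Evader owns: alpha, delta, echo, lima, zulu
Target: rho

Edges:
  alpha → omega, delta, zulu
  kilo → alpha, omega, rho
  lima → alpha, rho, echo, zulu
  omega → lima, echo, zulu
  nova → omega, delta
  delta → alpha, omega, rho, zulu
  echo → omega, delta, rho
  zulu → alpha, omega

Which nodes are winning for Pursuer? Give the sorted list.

kilo, rho

A0 = {rho}
A1: add {kilo} — kilo (Pursuer) has kilo→rho.
A2 = A1; e.g. alpha (Evader) can still go to omega. Fixed point.
Pursuer's winning region = {kilo, rho}.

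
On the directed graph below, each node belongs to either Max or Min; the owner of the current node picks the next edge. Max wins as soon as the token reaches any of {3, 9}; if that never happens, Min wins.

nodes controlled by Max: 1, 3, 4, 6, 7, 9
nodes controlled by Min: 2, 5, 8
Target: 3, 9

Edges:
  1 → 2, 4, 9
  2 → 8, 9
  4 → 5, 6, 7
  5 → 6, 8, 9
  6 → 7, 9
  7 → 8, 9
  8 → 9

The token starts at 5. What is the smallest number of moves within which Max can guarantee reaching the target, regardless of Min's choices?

A0 = {3, 9}
A1: add {1, 6, 7, 8} — 1 (Max) has 1→9; 6 (Max) has 6→9; 7 (Max) has 7→9; 8 (Min): all of {9} already in.
A2: add {2, 4, 5} — 2 (Min): all of {8, 9} already in; 4 (Max) has 4→6; 5 (Min): all of {6, 8, 9} already in.
A2 = all vertices. Fixed point.
5 enters the attractor at level 2, so Max can force the target in 2 moves from there.

2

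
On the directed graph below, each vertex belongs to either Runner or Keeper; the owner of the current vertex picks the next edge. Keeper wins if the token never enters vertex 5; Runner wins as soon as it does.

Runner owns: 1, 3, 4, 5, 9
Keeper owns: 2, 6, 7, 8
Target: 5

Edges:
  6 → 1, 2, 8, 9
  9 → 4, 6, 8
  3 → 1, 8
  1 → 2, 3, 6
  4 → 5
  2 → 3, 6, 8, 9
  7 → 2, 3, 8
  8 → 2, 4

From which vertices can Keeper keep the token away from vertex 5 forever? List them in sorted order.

A0 = {5}
A1: add {4} — 4 (Runner) has 4→5.
A2: add {9} — 9 (Runner) has 9→4.
A3 = A2; e.g. 1 (Runner) has no edge into A2. Fixed point.
Runner's attractor = {4, 5, 9}; Keeper avoids the target exactly from the complement.

1, 2, 3, 6, 7, 8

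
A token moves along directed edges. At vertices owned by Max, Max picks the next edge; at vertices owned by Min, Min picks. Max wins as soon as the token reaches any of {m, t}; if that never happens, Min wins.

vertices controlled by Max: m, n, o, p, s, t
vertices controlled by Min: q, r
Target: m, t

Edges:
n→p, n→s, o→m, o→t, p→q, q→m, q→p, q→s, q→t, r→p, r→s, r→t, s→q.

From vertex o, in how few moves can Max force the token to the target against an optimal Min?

1

A0 = {m, t}
A1: add {o} — o (Max) has o→m.
A2 = A1; e.g. n (Max) has no edge into A1. Fixed point.
o enters the attractor at level 1, so Max can force the target in 1 move from there.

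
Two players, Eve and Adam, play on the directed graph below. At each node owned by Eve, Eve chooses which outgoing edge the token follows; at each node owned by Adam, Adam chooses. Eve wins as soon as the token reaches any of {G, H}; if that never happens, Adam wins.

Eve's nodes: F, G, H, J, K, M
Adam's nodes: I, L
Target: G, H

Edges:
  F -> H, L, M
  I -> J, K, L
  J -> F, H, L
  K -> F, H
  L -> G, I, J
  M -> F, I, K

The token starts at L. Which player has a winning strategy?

A0 = {G, H}
A1: add {F, J, K} — F (Eve) has F→H; J (Eve) has J→H; K (Eve) has K→H.
A2: add {M} — M (Eve) has M→F.
A3 = A2; e.g. I (Adam) can still go to L. Fixed point.
L never enters the attractor, so Adam can avoid the target forever.

Adam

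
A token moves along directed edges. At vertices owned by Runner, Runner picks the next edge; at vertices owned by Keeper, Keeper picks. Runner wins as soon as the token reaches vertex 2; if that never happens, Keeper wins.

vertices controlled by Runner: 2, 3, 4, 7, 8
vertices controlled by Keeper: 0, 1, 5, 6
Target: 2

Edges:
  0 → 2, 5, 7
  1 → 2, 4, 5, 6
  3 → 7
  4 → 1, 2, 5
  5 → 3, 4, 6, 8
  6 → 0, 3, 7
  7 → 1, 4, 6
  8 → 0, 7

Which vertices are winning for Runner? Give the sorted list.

2, 3, 4, 7, 8

A0 = {2}
A1: add {4} — 4 (Runner) has 4→2.
A2: add {7} — 7 (Runner) has 7→4.
A3: add {3, 8} — 3 (Runner) has 3→7; 8 (Runner) has 8→7.
A4 = A3; e.g. 0 (Keeper) can still go to 5. Fixed point.
Runner's winning region = {2, 3, 4, 7, 8}.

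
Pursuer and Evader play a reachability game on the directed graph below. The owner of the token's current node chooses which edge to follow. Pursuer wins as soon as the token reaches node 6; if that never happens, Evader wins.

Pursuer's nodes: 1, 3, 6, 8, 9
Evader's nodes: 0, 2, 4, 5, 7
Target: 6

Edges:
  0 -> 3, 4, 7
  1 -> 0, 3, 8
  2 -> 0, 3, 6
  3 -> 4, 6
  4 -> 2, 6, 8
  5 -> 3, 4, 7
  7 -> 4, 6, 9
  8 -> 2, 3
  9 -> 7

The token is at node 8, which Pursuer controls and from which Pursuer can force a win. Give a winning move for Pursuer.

A0 = {6}
A1: add {3} — 3 (Pursuer) has 3→6.
A2: add {1, 8} — 1 (Pursuer) has 1→3; 8 (Pursuer) has 8→3.
A3 = A2; e.g. 0 (Evader) can still go to 4. Fixed point.
From 8, successor 3 is in the attractor (rank 1); the other successor 2 is not.

3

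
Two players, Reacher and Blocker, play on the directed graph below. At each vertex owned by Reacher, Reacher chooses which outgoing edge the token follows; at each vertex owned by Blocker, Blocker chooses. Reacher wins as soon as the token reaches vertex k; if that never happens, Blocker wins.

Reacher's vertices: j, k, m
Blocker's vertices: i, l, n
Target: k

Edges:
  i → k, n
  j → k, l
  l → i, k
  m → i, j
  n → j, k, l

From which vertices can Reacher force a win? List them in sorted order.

A0 = {k}
A1: add {j} — j (Reacher) has j→k.
A2: add {m} — m (Reacher) has m→j.
A3 = A2; e.g. i (Blocker) can still go to n. Fixed point.
Reacher's winning region = {j, k, m}.

j, k, m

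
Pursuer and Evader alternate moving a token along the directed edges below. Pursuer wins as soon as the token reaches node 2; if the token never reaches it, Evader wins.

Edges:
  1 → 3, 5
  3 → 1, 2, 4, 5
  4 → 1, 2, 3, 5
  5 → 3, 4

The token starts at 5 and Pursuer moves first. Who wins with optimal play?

Track states (vertex, player-to-move).
A0 = {(2,Pursuer), (2,Evader)}
A1: add {(3,Pursuer), (4,Pursuer)}.
A2: add {(5,Evader)}.
A3: add {(1,Pursuer)}.
A4 = A3; e.g. (1,Evader) stays out. (5,Pursuer) never enters ⇒ Evader avoids the target.

Evader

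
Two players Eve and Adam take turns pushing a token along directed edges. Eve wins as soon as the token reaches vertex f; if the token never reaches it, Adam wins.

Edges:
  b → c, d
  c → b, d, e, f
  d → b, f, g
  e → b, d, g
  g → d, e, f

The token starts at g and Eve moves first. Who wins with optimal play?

Eve

Track states (vertex, player-to-move).
A0 = {(f,Eve), (f,Adam)}
A1: add {(c,Eve), (d,Eve), (g,Eve)}.
(g,Eve) ∈ A1 ⇒ Eve forces the target.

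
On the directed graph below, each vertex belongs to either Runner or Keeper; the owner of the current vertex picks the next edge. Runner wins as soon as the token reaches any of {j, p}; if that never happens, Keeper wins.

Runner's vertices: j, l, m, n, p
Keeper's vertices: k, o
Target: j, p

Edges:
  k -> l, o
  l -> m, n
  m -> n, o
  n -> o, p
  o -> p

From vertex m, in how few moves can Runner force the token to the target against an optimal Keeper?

A0 = {j, p}
A1: add {n, o} — n (Runner) has n→p; o (Keeper): all of {p} already in.
A2: add {l, m} — l (Runner) has l→n; m (Runner) has m→n.
m enters the attractor at level 2, so Runner can force the target in 2 moves from there.

2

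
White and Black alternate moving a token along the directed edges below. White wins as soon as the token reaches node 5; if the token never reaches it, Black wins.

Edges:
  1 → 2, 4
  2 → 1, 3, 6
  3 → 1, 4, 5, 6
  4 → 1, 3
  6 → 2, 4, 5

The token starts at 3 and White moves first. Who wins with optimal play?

White

Track states (vertex, player-to-move).
A0 = {(5,White), (5,Black)}
A1: add {(3,White), (6,White)}.
(3,White) ∈ A1 ⇒ White forces the target.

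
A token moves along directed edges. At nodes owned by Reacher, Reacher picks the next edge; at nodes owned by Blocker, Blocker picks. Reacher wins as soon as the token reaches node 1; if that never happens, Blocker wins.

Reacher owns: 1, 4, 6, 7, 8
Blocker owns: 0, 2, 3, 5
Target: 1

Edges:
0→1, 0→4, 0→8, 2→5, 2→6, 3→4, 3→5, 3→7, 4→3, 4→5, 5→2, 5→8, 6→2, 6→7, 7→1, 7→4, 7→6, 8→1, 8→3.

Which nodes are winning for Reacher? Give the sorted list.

1, 6, 7, 8

A0 = {1}
A1: add {7, 8} — 7 (Reacher) has 7→1; 8 (Reacher) has 8→1.
A2: add {6} — 6 (Reacher) has 6→7.
A3 = A2; e.g. 0 (Blocker) can still go to 4. Fixed point.
Reacher's winning region = {1, 6, 7, 8}.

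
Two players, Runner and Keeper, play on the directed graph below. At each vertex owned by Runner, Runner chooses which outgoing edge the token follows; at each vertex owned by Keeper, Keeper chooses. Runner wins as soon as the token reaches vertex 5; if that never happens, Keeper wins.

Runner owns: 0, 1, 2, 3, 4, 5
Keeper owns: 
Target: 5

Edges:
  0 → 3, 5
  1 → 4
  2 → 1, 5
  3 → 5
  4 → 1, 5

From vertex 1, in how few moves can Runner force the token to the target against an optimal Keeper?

A0 = {5}
A1: add {0, 2, 3, 4} — 0 (Runner) has 0→5; 2 (Runner) has 2→5; 3 (Runner) has 3→5; 4 (Runner) has 4→5.
A2: add {1} — 1 (Runner) has 1→4.
A2 = all vertices. Fixed point.
1 enters the attractor at level 2, so Runner can force the target in 2 moves from there.

2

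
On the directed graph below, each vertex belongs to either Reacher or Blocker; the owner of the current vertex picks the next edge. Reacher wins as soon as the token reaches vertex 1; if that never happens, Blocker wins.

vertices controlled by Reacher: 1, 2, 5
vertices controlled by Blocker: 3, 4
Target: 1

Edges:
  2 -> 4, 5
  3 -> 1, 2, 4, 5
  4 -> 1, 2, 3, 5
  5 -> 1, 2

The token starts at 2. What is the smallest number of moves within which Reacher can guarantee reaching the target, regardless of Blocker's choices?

2

A0 = {1}
A1: add {5} — 5 (Reacher) has 5→1.
A2: add {2} — 2 (Reacher) has 2→5.
A3 = A2; e.g. 3 (Blocker) can still go to 4. Fixed point.
2 enters the attractor at level 2, so Reacher can force the target in 2 moves from there.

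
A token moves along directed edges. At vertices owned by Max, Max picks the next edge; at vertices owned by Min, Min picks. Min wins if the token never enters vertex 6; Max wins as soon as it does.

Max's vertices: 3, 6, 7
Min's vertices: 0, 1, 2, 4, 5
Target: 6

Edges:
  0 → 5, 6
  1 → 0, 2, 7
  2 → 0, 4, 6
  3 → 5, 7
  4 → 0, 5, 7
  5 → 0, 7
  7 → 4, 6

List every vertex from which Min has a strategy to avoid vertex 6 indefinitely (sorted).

0, 1, 2, 4, 5

A0 = {6}
A1: add {7} — 7 (Max) has 7→6.
A2: add {3} — 3 (Max) has 3→7.
A3 = A2; e.g. 0 (Min) can still go to 5. Fixed point.
Max's attractor = {3, 6, 7}; Min avoids the target exactly from the complement.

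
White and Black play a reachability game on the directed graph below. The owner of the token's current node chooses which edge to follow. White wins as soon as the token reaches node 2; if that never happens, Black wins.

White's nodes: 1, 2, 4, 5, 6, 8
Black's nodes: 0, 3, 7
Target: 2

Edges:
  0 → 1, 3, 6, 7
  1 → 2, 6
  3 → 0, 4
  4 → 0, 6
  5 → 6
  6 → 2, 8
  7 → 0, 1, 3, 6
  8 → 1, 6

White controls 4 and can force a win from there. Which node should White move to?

6

A0 = {2}
A1: add {1, 6} — 1 (White) has 1→2; 6 (White) has 6→2.
A2: add {4, 5, 8} — 4 (White) has 4→6; 5 (White) has 5→6; 8 (White) has 8→1.
A3 = A2; e.g. 0 (Black) can still go to 3. Fixed point.
From 4, successor 6 is in the attractor (rank 1); the other successor 0 is not.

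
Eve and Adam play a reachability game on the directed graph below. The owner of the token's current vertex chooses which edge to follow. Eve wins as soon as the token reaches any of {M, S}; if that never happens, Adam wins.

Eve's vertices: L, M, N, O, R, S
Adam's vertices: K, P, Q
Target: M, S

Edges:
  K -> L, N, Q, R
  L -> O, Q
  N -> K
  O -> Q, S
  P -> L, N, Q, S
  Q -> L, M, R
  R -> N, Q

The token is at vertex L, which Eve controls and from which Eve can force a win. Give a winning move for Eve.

O

A0 = {M, S}
A1: add {O} — O (Eve) has O→S.
A2: add {L} — L (Eve) has L→O.
A3 = A2; e.g. K (Adam) can still go to N. Fixed point.
From L, successor O is in the attractor (rank 1); the other successor Q is not.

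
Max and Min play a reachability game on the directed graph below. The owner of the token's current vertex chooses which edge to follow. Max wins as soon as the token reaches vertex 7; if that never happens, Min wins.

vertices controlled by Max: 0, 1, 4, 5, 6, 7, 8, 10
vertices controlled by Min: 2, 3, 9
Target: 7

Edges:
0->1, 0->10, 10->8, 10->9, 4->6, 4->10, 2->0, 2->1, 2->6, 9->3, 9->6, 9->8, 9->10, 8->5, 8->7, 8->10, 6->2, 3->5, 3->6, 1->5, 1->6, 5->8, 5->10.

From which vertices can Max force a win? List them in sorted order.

0, 1, 4, 5, 7, 8, 10

A0 = {7}
A1: add {8} — 8 (Max) has 8→7.
A2: add {5, 10} — 5 (Max) has 5→8; 10 (Max) has 10→8.
A3: add {0, 1, 4} — 0 (Max) has 0→10; 1 (Max) has 1→5; 4 (Max) has 4→10.
A4 = A3; e.g. 2 (Min) can still go to 6. Fixed point.
Max's winning region = {0, 1, 4, 5, 7, 8, 10}.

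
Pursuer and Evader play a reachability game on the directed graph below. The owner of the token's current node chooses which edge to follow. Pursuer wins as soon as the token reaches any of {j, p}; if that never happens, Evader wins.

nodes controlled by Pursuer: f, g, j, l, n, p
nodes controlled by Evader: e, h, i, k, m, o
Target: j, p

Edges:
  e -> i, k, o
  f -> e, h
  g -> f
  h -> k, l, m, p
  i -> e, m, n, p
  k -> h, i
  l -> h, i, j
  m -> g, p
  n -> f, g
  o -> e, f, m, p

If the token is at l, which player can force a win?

A0 = {j, p}
A1: add {l} — l (Pursuer) has l→j.
A2 = A1; e.g. e (Evader) can still go to i. Fixed point.
l ∈ A1, so Pursuer can force the target.

Pursuer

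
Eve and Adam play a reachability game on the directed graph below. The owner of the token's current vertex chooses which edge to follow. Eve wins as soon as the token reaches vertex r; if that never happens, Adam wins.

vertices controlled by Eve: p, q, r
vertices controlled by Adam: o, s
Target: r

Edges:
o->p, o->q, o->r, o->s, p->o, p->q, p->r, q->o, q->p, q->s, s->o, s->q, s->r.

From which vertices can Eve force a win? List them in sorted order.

p, q, r

A0 = {r}
A1: add {p} — p (Eve) has p→r.
A2: add {q} — q (Eve) has q→p.
A3 = A2; e.g. o (Adam) can still go to s. Fixed point.
Eve's winning region = {p, q, r}.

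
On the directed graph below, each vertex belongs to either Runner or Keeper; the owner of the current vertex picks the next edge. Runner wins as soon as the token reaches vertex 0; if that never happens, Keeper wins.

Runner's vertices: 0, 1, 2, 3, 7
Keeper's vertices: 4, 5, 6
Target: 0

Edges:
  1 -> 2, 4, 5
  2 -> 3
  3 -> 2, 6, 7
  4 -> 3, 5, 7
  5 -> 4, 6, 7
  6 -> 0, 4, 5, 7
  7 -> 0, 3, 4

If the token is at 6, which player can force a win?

Keeper

A0 = {0}
A1: add {7} — 7 (Runner) has 7→0.
A2: add {3} — 3 (Runner) has 3→7.
A3: add {2} — 2 (Runner) has 2→3.
A4: add {1} — 1 (Runner) has 1→2.
A5 = A4; e.g. 4 (Keeper) can still go to 5. Fixed point.
6 never enters the attractor, so Keeper can avoid the target forever.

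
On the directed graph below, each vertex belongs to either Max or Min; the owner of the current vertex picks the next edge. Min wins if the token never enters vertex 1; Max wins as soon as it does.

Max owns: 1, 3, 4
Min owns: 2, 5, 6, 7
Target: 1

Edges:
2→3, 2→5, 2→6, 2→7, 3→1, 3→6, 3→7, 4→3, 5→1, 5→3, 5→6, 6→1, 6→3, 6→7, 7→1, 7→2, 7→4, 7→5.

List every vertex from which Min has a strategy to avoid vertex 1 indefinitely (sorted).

2, 5, 6, 7

A0 = {1}
A1: add {3} — 3 (Max) has 3→1.
A2: add {4} — 4 (Max) has 4→3.
A3 = A2; e.g. 2 (Min) can still go to 5. Fixed point.
Max's attractor = {1, 3, 4}; Min avoids the target exactly from the complement.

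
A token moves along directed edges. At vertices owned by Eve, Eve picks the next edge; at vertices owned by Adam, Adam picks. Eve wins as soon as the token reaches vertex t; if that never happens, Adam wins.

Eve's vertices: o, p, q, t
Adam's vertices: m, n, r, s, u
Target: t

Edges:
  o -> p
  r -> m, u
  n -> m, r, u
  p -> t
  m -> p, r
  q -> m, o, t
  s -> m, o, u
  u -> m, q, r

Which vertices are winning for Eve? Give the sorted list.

o, p, q, t

A0 = {t}
A1: add {p, q} — p (Eve) has p→t; q (Eve) has q→t.
A2: add {o} — o (Eve) has o→p.
A3 = A2; e.g. m (Adam) can still go to r. Fixed point.
Eve's winning region = {o, p, q, t}.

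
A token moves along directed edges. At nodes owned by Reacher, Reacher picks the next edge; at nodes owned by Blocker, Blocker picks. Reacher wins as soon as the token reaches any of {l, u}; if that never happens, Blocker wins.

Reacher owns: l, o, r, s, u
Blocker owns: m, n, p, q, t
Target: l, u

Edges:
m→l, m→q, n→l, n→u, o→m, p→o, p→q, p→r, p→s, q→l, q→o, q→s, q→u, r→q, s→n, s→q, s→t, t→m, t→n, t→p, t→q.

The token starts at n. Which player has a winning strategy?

A0 = {l, u}
A1: add {n} — n (Blocker): all of {l, u} already in.
n ∈ A1, so Reacher can force the target.

Reacher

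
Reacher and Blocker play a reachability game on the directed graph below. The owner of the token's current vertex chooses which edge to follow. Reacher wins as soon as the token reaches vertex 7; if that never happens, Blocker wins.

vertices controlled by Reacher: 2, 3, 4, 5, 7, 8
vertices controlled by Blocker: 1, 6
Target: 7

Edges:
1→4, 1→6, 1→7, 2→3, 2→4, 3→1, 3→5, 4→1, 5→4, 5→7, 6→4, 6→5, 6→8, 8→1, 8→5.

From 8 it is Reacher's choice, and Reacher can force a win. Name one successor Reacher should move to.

A0 = {7}
A1: add {5} — 5 (Reacher) has 5→7.
A2: add {3, 8} — 3 (Reacher) has 3→5; 8 (Reacher) has 8→5.
A3: add {2} — 2 (Reacher) has 2→3.
A4 = A3; e.g. 1 (Blocker) can still go to 4. Fixed point.
From 8, successor 5 is in the attractor (rank 1); the other successor 1 is not.

5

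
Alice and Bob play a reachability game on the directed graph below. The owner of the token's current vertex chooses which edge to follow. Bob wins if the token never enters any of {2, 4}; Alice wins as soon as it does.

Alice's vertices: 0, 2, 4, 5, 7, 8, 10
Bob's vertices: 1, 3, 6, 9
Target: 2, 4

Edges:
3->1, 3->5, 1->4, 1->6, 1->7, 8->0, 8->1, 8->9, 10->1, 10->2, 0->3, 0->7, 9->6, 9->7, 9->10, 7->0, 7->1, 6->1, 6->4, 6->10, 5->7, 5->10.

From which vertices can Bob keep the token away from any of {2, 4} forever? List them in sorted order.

0, 1, 3, 6, 7, 8, 9

A0 = {2, 4}
A1: add {10} — 10 (Alice) has 10→2.
A2: add {5} — 5 (Alice) has 5→10.
A3 = A2; e.g. 0 (Alice) has no edge into A2. Fixed point.
Alice's attractor = {2, 4, 5, 10}; Bob avoids the target exactly from the complement.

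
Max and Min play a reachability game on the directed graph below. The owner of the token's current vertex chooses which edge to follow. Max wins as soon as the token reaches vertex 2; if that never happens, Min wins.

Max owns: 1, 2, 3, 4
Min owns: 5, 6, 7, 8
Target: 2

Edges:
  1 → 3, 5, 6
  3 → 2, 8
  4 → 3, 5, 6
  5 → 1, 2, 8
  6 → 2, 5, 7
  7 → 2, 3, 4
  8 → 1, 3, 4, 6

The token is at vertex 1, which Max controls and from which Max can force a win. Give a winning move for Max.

3

A0 = {2}
A1: add {3} — 3 (Max) has 3→2.
A2: add {1, 4} — 1 (Max) has 1→3; 4 (Max) has 4→3.
A3: add {7} — 7 (Min): all of {2, 3, 4} already in.
A4 = A3; e.g. 5 (Min) can still go to 8. Fixed point.
From 1, successor 3 is in the attractor (rank 1); the other successors 5, 6 are not.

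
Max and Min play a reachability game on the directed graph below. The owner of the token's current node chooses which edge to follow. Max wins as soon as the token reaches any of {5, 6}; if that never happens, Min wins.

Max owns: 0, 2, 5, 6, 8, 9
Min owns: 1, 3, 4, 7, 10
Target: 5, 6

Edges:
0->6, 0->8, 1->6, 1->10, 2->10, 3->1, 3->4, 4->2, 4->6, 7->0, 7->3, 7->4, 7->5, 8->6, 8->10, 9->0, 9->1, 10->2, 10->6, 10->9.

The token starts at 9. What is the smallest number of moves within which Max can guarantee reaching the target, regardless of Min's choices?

A0 = {5, 6}
A1: add {0, 8} — 0 (Max) has 0→6; 8 (Max) has 8→6.
A2: add {9} — 9 (Max) has 9→0.
A3 = A2; e.g. 1 (Min) can still go to 10. Fixed point.
9 enters the attractor at level 2, so Max can force the target in 2 moves from there.

2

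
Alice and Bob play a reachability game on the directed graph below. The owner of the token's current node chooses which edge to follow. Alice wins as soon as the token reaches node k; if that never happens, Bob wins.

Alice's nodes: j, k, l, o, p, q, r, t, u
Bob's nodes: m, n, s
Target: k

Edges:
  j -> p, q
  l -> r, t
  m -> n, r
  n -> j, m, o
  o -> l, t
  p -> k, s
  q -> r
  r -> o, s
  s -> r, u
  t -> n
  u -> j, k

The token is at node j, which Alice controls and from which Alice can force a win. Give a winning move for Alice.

A0 = {k}
A1: add {p, u} — p (Alice) has p→k; u (Alice) has u→k.
A2: add {j} — j (Alice) has j→p.
A3 = A2; e.g. l (Alice) has no edge into A2. Fixed point.
From j, successor p is in the attractor (rank 1); the other successor q is not.

p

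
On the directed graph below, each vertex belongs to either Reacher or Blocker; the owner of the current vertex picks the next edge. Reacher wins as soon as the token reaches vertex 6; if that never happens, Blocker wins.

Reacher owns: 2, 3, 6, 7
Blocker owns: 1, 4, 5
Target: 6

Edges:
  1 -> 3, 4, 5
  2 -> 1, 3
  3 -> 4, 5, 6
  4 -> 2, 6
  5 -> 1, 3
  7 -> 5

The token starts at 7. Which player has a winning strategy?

Blocker

A0 = {6}
A1: add {3} — 3 (Reacher) has 3→6.
A2: add {2} — 2 (Reacher) has 2→3.
A3: add {4} — 4 (Blocker): all of {2, 6} already in.
A4 = A3; e.g. 1 (Blocker) can still go to 5. Fixed point.
7 never enters the attractor, so Blocker can avoid the target forever.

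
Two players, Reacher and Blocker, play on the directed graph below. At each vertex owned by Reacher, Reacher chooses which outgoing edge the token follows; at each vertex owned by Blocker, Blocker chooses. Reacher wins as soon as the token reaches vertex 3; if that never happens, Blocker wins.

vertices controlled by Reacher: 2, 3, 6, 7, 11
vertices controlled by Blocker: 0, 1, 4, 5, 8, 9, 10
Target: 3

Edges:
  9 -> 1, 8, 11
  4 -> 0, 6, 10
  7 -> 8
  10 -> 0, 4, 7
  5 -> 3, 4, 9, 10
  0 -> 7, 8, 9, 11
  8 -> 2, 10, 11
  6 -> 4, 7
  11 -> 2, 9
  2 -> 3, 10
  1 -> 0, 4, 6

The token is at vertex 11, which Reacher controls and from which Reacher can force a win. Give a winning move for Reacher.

2

A0 = {3}
A1: add {2} — 2 (Reacher) has 2→3.
A2: add {11} — 11 (Reacher) has 11→2.
A3 = A2; e.g. 0 (Blocker) can still go to 7. Fixed point.
From 11, successor 2 is in the attractor (rank 1); the other successor 9 is not.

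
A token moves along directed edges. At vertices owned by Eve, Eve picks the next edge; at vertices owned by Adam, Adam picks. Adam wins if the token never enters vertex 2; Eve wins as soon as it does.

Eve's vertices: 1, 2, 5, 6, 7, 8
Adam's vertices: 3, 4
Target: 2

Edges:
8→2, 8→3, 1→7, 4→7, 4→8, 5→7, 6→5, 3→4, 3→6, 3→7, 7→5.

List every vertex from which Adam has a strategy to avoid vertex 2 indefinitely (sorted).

1, 3, 4, 5, 6, 7

A0 = {2}
A1: add {8} — 8 (Eve) has 8→2.
A2 = A1; e.g. 1 (Eve) has no edge into A1. Fixed point.
Eve's attractor = {2, 8}; Adam avoids the target exactly from the complement.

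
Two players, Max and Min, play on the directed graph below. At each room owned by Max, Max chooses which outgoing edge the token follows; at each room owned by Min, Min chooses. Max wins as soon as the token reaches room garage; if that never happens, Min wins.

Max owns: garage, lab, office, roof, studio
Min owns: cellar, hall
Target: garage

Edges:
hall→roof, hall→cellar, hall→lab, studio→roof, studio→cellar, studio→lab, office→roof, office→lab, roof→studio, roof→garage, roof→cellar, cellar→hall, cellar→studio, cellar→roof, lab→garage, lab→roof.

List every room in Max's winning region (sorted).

A0 = {garage}
A1: add {lab, roof} — roof (Max) has roof→garage; lab (Max) has lab→garage.
A2: add {office, studio} — studio (Max) has studio→roof; office (Max) has office→roof.
A3 = A2; e.g. hall (Min) can still go to cellar. Fixed point.
Max's winning region = {garage, lab, office, roof, studio}.

garage, lab, office, roof, studio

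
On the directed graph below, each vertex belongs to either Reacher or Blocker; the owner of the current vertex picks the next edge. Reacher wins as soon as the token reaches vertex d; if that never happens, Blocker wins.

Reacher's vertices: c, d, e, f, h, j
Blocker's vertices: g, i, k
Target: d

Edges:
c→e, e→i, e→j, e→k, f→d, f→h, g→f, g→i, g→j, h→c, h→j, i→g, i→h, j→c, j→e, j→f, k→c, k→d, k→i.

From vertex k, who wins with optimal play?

A0 = {d}
A1: add {f} — f (Reacher) has f→d.
A2: add {j} — j (Reacher) has j→f.
A3: add {e, h} — e (Reacher) has e→j; h (Reacher) has h→j.
A4: add {c} — c (Reacher) has c→e.
A5 = A4; e.g. g (Blocker) can still go to i. Fixed point.
k never enters the attractor, so Blocker can avoid the target forever.

Blocker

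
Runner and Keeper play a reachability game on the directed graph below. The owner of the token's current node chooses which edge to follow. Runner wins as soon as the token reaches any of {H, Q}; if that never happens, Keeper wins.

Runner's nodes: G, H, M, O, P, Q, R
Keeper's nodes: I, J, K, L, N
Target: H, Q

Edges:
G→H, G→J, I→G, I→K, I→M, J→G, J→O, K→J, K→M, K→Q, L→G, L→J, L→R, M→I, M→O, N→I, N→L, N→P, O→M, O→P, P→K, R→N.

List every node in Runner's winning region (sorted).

A0 = {H, Q}
A1: add {G} — G (Runner) has G→H.
A2 = A1; e.g. I (Keeper) can still go to K. Fixed point.
Runner's winning region = {G, H, Q}.

G, H, Q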